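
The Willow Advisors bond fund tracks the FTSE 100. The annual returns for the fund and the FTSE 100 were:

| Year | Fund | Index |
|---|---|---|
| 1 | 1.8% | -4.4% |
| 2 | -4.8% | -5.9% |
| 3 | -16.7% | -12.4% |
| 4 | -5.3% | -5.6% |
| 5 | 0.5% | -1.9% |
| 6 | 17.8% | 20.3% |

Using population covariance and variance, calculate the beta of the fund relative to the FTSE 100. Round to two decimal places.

r̄p = -1.1167%,  r̄m = -1.6500%
Cov = Σ(rp − r̄p)(rm − r̄m) / 6 = 101.0825
Var(rm) = Σ(rm − r̄m)² / 6 = 106.4425
β = Cov / Var = 101.0825 / 106.4425 = 0.9496

0.95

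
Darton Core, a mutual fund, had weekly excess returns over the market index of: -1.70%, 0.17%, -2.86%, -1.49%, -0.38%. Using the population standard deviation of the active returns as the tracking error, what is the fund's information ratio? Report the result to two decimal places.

Mean return r̄ = -6.260 / 5 = -1.2520%
Population σ = √[Σ(r − r̄)² / 5] = √[5.6255 / 5] = √1.1251 = 1.0607%
IR = r̄ / tracking error = -1.2520 / 1.0607 = -1.1804

-1.18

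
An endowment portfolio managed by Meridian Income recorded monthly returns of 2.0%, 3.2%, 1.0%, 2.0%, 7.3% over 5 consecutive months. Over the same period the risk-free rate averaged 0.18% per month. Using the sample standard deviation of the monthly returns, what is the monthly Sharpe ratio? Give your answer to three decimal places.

1.180

μ = (2 + 3.2 + 1 + 2 + 7.3) / 5 = 15.50 / 5 = 3.1000%
Σ(r − μ)² = (2 − 3.1000)² + (3.2 − 3.1000)² + (1 − 3.1000)² + … = 24.4800
σ = √[24.4800 / 4] = 2.4739%
Sharpe = (μ − rf) / σ = (3.1000 − 0.18) / 2.4739 = 2.9200 / 2.4739 = 1.1803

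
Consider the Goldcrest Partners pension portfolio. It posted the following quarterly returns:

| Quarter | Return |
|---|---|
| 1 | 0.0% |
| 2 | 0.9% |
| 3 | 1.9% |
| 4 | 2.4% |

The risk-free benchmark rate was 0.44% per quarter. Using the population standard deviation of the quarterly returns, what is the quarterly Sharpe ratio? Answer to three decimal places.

Mean return r̄ = 5.20 / 4 = 1.3000%
Population std dev = √[3.4200 / 4] = 0.9247%
Sharpe = (r̄ − rf) / σ = (1.3000 − 0.44) / 0.9247 = 0.8600 / 0.9247 = 0.9300

0.930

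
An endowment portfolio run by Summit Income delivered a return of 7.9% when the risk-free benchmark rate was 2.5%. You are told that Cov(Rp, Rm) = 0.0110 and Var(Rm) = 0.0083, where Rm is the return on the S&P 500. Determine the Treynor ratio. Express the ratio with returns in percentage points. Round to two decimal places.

β = Cov / Var = 0.0110 / 0.0083 = 1.3253
Treynor = (Rp − Rf) / β = (7.9% − 2.5%) / 1.3253 = 5.40 / 1.3253 = 4.0745

4.07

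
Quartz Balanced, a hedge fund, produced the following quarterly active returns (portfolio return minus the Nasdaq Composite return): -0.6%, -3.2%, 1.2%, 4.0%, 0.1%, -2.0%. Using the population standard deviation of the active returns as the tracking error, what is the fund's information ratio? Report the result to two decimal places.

r̄ = (-0.6 − 3.2 + 1.2 + 4 + 0.1 − 2) / 6 = -0.50 / 6 = -0.0833%
Population σ = √[Σ(r − r̄)² / 6] = √[32.0083 / 6] = √5.3347 = 2.3097%
IR = r̄ / tracking error = -0.0833 / 2.3097 = -0.0361

-0.04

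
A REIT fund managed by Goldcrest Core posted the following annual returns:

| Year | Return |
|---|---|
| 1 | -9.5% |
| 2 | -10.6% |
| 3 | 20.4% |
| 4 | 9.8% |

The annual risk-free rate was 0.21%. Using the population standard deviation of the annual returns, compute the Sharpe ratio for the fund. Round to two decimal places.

0.18

Mean return r̄ = 10.10 / 4 = 2.5250%
Population σ = √[Σ(r − r̄)² / 4] = √[689.3075 / 4] = √172.3269 = 13.1273%
Sharpe = (r̄ − rf) / σ = (2.5250 − 0.21) / 13.1273 = 2.3150 / 13.1273 = 0.1764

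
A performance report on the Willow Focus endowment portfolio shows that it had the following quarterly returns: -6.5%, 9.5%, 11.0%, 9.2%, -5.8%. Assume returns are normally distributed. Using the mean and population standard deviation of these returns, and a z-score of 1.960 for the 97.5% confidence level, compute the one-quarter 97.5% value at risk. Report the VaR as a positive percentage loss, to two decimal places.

r̄ = (-6.5 + 9.5 + 11 + 9.2 − 5.8) / 5 = 3.4800%
Σ(r − r̄)² = 311.2280; population σ = √(311.2280/5) = 7.8896%
VaR = −(r̄ − z·σ) = −(3.4800 − 1.960 × 7.8896) = −(-11.9836) = 11.9836%

11.98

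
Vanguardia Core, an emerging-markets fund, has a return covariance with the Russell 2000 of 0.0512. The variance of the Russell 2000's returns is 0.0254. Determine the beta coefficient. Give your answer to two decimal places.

2.02

β = Cov(Rp, Rm) / Var(Rm) = 0.0512 / 0.0254 = 2.0157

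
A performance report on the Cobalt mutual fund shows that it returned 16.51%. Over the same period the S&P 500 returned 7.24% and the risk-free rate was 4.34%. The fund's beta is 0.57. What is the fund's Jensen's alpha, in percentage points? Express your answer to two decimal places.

CAPM expected return = Rf + β(Rm − Rf) = 4.34% + 0.57 × (7.24% − 4.34%) = 4.34 + 0.57 × 2.90 = 5.9930%
Jensen's α = Rp − E[R] = 16.51% − 5.9930% = 10.5170

10.52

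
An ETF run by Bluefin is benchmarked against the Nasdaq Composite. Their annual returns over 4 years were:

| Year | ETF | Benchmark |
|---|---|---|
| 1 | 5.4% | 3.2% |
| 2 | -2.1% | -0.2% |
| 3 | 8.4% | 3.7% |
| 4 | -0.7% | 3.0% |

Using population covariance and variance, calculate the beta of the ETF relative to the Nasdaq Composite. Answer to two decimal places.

r̄p = 2.7500%,  r̄m = 2.4250%
Cov = Σ(rp − r̄p)(rm − r̄m) / 4 = 5.0013
Var(rm) = Σ(rm − r̄m)² / 4 = 2.3619
β = Cov / Var = 5.0013 / 2.3619 = 2.1175

2.12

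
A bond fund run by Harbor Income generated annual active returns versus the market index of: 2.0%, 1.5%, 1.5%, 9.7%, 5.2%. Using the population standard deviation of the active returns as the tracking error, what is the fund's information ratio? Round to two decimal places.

1.25

Mean return r̄ = 19.90 / 5 = 3.9800%
Population σ = √[Σ(r − r̄)² / 5] = √[50.4280 / 5] = √10.0856 = 3.1758%
IR = r̄ / tracking error = 3.9800 / 3.1758 = 1.2532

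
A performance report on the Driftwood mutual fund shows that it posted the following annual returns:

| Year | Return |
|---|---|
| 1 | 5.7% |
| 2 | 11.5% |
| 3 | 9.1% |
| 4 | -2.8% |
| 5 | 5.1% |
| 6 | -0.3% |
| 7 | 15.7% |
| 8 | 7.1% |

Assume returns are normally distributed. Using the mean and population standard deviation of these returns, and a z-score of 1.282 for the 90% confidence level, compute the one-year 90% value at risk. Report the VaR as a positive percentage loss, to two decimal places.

r̄ = (5.7 + 11.5 + 9.1 − 2.8 + 5.1 − 0.3 + 15.7 + 7.1) / 8 = 6.3875%
Population std dev = √[251.9888 / 8] = 5.6124%
VaR = −(r̄ − z·σ) = −(6.3875 − 1.282 × 5.6124) = −(-0.8076) = 0.8076%

0.81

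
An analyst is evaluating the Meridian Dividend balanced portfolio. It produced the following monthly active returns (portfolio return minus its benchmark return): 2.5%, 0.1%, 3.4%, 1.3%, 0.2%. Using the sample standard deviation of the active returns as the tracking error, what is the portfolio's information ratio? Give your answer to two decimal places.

1.04

Mean return μ = 7.50 / 5 = 1.5000%
Σ(r − μ)² = 8.3000; sample σ = √(8.3000/4) = 1.4405%
IR = μ / tracking error = 1.5000 / 1.4405 = 1.0413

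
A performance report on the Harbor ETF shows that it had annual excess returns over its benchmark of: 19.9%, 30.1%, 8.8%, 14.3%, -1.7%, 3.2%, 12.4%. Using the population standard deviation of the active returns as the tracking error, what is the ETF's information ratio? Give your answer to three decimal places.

1.271

r̄ = (19.9 + 30.1 + 8.8 + 14.3 − 1.7 + 3.2 + 12.4) / 7 = 12.4286%
Σ(r − r̄)² = 669.5543; population σ = √(669.5543/7) = 9.7801%
IR = r̄ / tracking error = 12.4286 / 9.7801 = 1.2708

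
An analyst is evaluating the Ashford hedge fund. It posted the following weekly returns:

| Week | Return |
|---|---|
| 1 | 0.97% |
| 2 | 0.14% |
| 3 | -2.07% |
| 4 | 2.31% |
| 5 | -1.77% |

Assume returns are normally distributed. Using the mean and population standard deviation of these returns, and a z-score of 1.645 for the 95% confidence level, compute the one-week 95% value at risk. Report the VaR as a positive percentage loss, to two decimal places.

2.80

Mean return μ = -0.420 / 5 = -0.0840%
Population std dev = √[13.6791 / 5] = 1.6540%
VaR = −(μ − z·σ) = −(-0.0840 − 1.645 × 1.6540) = −(-2.8048) = 2.8048%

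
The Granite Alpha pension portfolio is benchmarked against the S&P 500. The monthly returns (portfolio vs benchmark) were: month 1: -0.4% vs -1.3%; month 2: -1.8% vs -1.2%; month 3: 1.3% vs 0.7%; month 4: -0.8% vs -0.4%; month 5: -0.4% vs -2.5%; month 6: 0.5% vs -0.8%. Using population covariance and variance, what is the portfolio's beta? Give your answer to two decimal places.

r̄p = -0.2667%,  r̄m = -0.9167%
Cov = Σ(rp − r̄p)(rm − r̄m) / 6 = 0.5072
Var(rm) = Σ(rm − r̄m)² / 6 = 0.9381
β = Cov / Var = 0.5072 / 0.9381 = 0.5407

0.54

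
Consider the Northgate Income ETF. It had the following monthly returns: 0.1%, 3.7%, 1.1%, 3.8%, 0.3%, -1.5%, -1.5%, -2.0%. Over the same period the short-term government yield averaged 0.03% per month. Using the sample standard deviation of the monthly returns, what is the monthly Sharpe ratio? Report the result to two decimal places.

0.21

Mean return r̄ = 4.00 / 8 = 0.5000%
Sample std dev = √[35.9400 / 7] = 2.2659%
Sharpe = (r̄ − rf) / σ = (0.5000 − 0.03) / 2.2659 = 0.4700 / 2.2659 = 0.2074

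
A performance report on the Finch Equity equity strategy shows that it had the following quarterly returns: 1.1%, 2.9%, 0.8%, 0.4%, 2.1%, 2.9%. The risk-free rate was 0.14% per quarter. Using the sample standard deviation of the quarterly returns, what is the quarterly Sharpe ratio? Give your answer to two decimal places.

1.44

r̄ = (1.1 + 2.9 + 0.8 + 0.4 + 2.1 + 2.9) / 6 = 1.7000%
Sample std dev = √[5.9000 / 5] = 1.0863%
Sharpe = (r̄ − rf) / σ = (1.7000 − 0.14) / 1.0863 = 1.5600 / 1.0863 = 1.4361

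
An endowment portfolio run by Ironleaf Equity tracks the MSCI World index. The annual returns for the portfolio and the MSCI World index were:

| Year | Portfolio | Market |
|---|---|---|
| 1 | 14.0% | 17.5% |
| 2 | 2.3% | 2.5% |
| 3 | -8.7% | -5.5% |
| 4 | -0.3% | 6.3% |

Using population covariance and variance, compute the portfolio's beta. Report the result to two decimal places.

r̄p = 1.8250%,  r̄m = 5.2000%
Cov = Σ(rp − r̄p)(rm − r̄m) / 4 = 64.6875
Var(rm) = Σ(rm − r̄m)² / 4 = 68.5700
β = Cov / Var = 64.6875 / 68.5700 = 0.9434

0.94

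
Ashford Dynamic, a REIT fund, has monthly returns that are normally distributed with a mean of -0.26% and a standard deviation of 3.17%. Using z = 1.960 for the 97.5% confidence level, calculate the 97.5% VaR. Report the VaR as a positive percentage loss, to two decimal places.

VaR (as % loss) = −(μ − z·σ) = −(-0.26% − 1.960 × 3.17%) = −(-6.4732%) = 6.4732%

6.47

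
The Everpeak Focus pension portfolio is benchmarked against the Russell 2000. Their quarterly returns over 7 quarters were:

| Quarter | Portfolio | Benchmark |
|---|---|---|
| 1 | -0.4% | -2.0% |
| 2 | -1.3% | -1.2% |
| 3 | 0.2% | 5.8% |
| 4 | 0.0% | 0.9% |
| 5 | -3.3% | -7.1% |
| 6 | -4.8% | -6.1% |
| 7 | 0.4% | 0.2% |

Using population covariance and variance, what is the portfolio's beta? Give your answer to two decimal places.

r̄p = -1.3143%,  r̄m = -1.3571%
Cov = Σ(rp − r̄p)(rm − r̄m) / 7 = 6.2606
Var(rm) = Σ(rm − r̄m)² / 7 = 16.3796
β = Cov / Var = 6.2606 / 16.3796 = 0.3822

0.38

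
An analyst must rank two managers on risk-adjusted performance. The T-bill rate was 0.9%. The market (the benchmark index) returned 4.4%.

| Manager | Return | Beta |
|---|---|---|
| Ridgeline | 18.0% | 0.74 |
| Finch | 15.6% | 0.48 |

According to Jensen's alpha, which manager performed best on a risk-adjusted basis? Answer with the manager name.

Ridgeline

Ridgeline: α = 18.0% − [0.9% + 0.74 × (4.4% − 0.9%)] = 14.510
Finch: α = 15.6% − [0.9% + 0.48 × (4.4% − 0.9%)] = 13.020
Highest: Ridgeline (14.510).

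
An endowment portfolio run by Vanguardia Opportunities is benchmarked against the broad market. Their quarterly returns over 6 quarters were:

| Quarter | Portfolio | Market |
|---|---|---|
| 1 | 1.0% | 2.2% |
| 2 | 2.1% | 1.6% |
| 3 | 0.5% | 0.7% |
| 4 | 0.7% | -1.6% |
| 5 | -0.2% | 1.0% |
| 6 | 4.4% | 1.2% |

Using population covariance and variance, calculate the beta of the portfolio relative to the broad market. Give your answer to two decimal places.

r̄p = 1.4167%,  r̄m = 0.8500%
Cov = Σ(rp − r̄p)(rm − r̄m) / 6 = 0.4408
Var(rm) = Σ(rm − r̄m)² / 6 = 1.4258
β = Cov / Var = 0.4408 / 1.4258 = 0.3092

0.31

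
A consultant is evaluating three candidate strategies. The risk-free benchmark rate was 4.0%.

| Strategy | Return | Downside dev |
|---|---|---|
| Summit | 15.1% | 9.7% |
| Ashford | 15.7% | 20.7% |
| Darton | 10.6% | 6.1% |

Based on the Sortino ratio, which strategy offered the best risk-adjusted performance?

Summit

Summit: Sortino ratio = (15.1% − 4.0%) / 9.7% = 1.144
Ashford: Sortino ratio = (15.7% − 4.0%) / 20.7% = 0.565
Darton: Sortino ratio = (10.6% − 4.0%) / 6.1% = 1.082
Highest: Summit (1.144).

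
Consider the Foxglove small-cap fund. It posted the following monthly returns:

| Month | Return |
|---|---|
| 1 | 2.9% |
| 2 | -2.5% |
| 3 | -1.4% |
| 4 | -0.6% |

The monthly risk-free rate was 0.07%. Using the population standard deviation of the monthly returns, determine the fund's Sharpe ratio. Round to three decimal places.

-0.233

μ = (2.9 − 2.5 − 1.4 − 0.6) / 4 = -0.4000%
Σ(r − μ)² = 16.3400; population σ = √(16.3400/4) = 2.0211%
Sharpe = (μ − rf) / σ = (-0.4000 − 0.07) / 2.0211 = -0.4700 / 2.0211 = -0.2325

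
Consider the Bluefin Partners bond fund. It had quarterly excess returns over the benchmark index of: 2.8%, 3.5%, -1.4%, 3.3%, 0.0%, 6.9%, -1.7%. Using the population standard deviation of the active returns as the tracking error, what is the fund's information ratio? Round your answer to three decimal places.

0.666

r̄ = (2.8 + 3.5 − 1.4 + 3.3 + 0 + 6.9 − 1.7) / 7 = 1.9143%
Population std dev = √[57.7886 / 7] = 2.8732%
IR = r̄ / tracking error = 1.9143 / 2.8732 = 0.6663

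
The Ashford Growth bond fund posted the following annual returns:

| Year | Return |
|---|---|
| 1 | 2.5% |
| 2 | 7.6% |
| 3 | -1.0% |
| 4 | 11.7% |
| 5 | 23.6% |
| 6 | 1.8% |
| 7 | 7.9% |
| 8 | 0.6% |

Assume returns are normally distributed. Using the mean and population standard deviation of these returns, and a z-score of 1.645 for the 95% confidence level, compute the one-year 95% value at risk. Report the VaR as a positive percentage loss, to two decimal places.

5.51

μ = (2.5 + 7.6 − 1 + 11.7 + 23.6 + 1.8 + 7.9 + 0.6) / 8 = 54.70 / 8 = 6.8375%
Population σ = √[Σ(r − μ)² / 8] = √[450.8588 / 8] = √56.3574 = 7.5072%
VaR = −(μ − z·σ) = −(6.8375 − 1.645 × 7.5072) = −(-5.5118) = 5.5118%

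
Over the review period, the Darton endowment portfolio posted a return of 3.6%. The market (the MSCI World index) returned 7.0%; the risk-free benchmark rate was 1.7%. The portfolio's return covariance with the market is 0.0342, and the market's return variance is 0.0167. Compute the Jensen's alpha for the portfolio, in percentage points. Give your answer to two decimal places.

-8.95

β = Cov / Var = 0.0342 / 0.0167 = 2.0479
E[R] = Rf + β(Rm − Rf) = 1.7% + 2.0479 × (7.0% − 1.7%) = 12.5539%
α = Rp − E[R] = 3.6% − 12.5539% = -8.9539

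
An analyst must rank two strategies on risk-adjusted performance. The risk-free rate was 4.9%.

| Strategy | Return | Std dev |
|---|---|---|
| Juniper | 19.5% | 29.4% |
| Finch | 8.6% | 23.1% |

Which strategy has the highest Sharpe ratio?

Juniper: Sharpe ratio = (19.5% − 4.9%) / 29.4% = 0.497
Finch: Sharpe ratio = (8.6% − 4.9%) / 23.1% = 0.160
Highest: Juniper (0.497).

Juniper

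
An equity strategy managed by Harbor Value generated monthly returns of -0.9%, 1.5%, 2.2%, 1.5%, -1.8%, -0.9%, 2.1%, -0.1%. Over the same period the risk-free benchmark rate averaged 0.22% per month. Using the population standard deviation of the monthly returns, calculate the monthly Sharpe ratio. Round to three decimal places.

r̄ = (-0.9 + 1.5 + 2.2 + 1.5 − 1.8 − 0.9 + 2.1 − 0.1) / 8 = 0.4500%
Σ(r − r̄)² = (-0.9 − 0.4500)² + (1.5 − 0.4500)² + (2.2 − 0.4500)² + … = 17.0000
population σ = √(17.0000 / 8) = √2.1250 = 1.4577%
Sharpe = (r̄ − rf) / σ = (0.4500 − 0.22) / 1.4577 = 0.2300 / 1.4577 = 0.1578

0.158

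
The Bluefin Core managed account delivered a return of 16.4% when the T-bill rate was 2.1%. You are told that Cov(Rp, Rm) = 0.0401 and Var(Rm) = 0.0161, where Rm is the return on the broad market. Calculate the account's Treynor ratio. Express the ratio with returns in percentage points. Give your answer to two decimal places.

5.74

β = Cov / Var = 0.0401 / 0.0161 = 2.4907
Treynor = (Rp − Rf) / β = (16.4% − 2.1%) / 2.4907 = 14.30 / 2.4907 = 5.7414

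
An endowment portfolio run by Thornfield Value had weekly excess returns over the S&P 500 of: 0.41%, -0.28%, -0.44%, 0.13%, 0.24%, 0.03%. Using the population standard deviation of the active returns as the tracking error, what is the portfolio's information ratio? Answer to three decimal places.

0.051

Mean return r̄ = 0.090 / 6 = 0.0150%
Population std dev = √[0.5142 / 6] = 0.2927%
IR = r̄ / tracking error = 0.0150 / 0.2927 = 0.0512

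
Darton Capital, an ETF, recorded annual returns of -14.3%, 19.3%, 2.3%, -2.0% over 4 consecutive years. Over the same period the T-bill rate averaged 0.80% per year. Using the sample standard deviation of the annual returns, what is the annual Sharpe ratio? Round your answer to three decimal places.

μ = (-14.3 + 19.3 + 2.3 − 2) / 4 = 5.30 / 4 = 1.3250%
Sample σ = √[Σ(r − μ)² / 3] = √[579.2475 / 3] = √193.0825 = 13.8954%
Sharpe = (μ − rf) / σ = (1.3250 − 0.8) / 13.8954 = 0.5250 / 13.8954 = 0.0378

0.038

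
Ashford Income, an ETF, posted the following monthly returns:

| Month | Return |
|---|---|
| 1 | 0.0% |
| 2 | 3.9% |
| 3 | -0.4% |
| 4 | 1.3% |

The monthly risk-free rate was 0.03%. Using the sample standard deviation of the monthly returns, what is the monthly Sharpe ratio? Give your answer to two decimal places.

0.60

r̄ = (0 + 3.9 − 0.4 + 1.3) / 4 = 4.80 / 4 = 1.2000%
Sample std dev = √[11.3000 / 3] = 1.9408%
Sharpe = (r̄ − rf) / σ = (1.2000 − 0.03) / 1.9408 = 1.1700 / 1.9408 = 0.6028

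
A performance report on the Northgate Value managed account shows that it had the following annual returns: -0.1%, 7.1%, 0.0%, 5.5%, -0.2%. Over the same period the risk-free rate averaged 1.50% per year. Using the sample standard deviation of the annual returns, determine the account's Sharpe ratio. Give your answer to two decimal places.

0.27

r̄ = (-0.1 + 7.1 + 0 + 5.5 − 0.2) / 5 = 12.30 / 5 = 2.4600%
Sample σ = √[Σ(r − r̄)² / 4] = √[50.4520 / 4] = √12.6130 = 3.5515%
Sharpe = (r̄ − rf) / σ = (2.4600 − 1.5) / 3.5515 = 0.9600 / 3.5515 = 0.2703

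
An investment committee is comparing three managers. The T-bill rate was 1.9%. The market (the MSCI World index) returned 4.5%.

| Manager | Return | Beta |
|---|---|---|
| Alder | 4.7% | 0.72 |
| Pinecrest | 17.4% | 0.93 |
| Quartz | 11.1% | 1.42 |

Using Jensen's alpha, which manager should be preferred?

Pinecrest

Alder: α = 4.7% − [1.9% + 0.72 × (4.5% − 1.9%)] = 0.928
Pinecrest: α = 17.4% − [1.9% + 0.93 × (4.5% − 1.9%)] = 13.082
Quartz: α = 11.1% − [1.9% + 1.42 × (4.5% − 1.9%)] = 5.508
Highest: Pinecrest (13.082).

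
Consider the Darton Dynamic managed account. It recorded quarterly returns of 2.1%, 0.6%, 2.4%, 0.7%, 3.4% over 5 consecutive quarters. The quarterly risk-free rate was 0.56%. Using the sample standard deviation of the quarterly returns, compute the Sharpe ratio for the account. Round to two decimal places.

μ = (2.1 + 0.6 + 2.4 + 0.7 + 3.4) / 5 = 9.20 / 5 = 1.8400%
Σ(r − μ)² = 5.6520; sample σ = √(5.6520/4) = 1.1887%
Sharpe = (μ − rf) / σ = (1.8400 − 0.56) / 1.1887 = 1.2800 / 1.1887 = 1.0768

1.08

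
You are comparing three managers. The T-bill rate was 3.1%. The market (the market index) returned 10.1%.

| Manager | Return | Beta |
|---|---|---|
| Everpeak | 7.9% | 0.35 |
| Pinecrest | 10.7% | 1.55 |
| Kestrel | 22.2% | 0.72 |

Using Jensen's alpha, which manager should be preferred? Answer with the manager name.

Everpeak: α = 7.9% − [3.1% + 0.35 × (10.1% − 3.1%)] = 2.350
Pinecrest: α = 10.7% − [3.1% + 1.55 × (10.1% − 3.1%)] = -3.250
Kestrel: α = 22.2% − [3.1% + 0.72 × (10.1% − 3.1%)] = 14.060
Highest: Kestrel (14.060).

Kestrel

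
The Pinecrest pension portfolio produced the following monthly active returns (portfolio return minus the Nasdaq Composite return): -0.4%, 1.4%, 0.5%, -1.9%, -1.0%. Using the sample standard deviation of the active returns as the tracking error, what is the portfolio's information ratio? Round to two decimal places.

Mean return μ = -1.40 / 5 = -0.2800%
Σ(r − μ)² = 6.5880; sample σ = √(6.5880/4) = 1.2834%
IR = μ / tracking error = -0.2800 / 1.2834 = -0.2182

-0.22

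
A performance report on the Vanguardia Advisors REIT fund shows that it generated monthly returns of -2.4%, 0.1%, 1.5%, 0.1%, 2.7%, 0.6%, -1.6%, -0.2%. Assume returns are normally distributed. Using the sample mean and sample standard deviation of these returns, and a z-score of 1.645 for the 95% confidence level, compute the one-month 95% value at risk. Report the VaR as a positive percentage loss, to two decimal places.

2.55

r̄ = (-2.4 + 0.1 + 1.5 + 0.1 + 2.7 + 0.6 − 1.6 − 0.2) / 8 = 0.1000%
Sample σ = √[Σ(r − r̄)² / 7] = √[18.2000 / 7] = √2.6000 = 1.6125%
VaR = −(r̄ − z·σ) = −(0.1000 − 1.645 × 1.6125) = −(-2.5526) = 2.5526%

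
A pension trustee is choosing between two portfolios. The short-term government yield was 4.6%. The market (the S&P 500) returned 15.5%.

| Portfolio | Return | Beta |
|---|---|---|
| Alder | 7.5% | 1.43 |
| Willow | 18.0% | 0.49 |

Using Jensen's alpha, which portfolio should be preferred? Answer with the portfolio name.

Alder: α = 7.5% − [4.6% + 1.43 × (15.5% − 4.6%)] = -12.687
Willow: α = 18.0% − [4.6% + 0.49 × (15.5% − 4.6%)] = 8.059
Highest: Willow (8.059).

Willow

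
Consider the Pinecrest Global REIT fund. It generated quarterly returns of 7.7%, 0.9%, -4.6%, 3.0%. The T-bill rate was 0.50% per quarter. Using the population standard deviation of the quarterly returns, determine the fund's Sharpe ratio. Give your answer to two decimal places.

0.28

μ = (7.7 + 0.9 − 4.6 + 3) / 4 = 1.7500%
Σ(r − μ)² = 78.0100; population σ = √(78.0100/4) = 4.4162%
Sharpe = (μ − rf) / σ = (1.7500 − 0.5) / 4.4162 = 1.2500 / 4.4162 = 0.2830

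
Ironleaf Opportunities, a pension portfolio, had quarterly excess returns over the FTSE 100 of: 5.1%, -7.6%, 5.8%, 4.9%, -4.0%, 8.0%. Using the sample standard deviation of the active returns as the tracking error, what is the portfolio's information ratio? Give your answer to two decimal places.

μ = (5.1 − 7.6 + 5.8 + 4.9 − 4 + 8) / 6 = 2.0333%
Σ(r − μ)² = (5.1 − 2.0333)² + (-7.6 − 2.0333)² + … = 196.6133
sample σ = √(196.6133 / 5) = √39.3227 = 6.2708%
IR = μ / tracking error = 2.0333 / 6.2708 = 0.3242

0.32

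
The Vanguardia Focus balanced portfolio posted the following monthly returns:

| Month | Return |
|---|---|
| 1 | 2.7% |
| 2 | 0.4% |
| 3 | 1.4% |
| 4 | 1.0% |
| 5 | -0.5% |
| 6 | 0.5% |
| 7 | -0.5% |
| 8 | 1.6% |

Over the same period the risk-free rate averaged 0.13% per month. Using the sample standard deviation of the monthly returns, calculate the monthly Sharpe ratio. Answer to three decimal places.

0.639

r̄ = (2.7 + 0.4 + 1.4 + 1 − 0.5 + 0.5 − 0.5 + 1.6) / 8 = 6.60 / 8 = 0.8250%
Σ(r − r̄)² = 8.2750; sample σ = √(8.2750/7) = 1.0873%
Sharpe = (r̄ − rf) / σ = (0.8250 − 0.13) / 1.0873 = 0.6950 / 1.0873 = 0.6392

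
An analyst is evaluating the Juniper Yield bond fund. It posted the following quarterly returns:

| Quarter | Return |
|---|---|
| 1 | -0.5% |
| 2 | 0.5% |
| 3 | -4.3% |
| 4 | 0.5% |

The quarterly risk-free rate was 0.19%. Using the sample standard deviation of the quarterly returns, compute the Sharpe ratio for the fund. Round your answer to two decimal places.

-0.50

μ = (-0.5 + 0.5 − 4.3 + 0.5) / 4 = -3.80 / 4 = -0.9500%
Sample σ = √[Σ(r − μ)² / 3] = √[15.6300 / 3] = √5.2100 = 2.2825%
Sharpe = (μ − rf) / σ = (-0.9500 − 0.19) / 2.2825 = -1.1400 / 2.2825 = -0.4995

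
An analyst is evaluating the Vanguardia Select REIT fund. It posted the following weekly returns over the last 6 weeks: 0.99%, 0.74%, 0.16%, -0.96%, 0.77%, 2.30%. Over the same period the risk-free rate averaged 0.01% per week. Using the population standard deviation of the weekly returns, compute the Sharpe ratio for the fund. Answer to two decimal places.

r̄ = (0.99 + 0.74 + 0.16 − 0.96 + 0.77 + 2.3) / 6 = 0.6667%
Population σ = √[Σ(r − r̄)² / 6] = √[5.6911 / 6] = √0.9485 = 0.9739%
Sharpe = (r̄ − rf) / σ = (0.6667 − 0.01) / 0.9739 = 0.6567 / 0.9739 = 0.6743

0.67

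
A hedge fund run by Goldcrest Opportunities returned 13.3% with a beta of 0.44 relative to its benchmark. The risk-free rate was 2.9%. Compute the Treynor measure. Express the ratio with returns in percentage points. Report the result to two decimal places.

Treynor = (Rp − Rf) / β = (13.3% − 2.9%) / 0.44 = 10.40 / 0.44 = 23.6364

23.64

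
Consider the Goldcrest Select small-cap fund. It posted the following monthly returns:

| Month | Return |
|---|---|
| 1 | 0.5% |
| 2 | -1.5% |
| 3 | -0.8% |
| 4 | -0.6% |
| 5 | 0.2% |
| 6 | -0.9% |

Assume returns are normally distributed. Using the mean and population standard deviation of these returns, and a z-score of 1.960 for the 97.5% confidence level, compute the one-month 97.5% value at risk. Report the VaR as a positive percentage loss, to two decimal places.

1.84

r̄ = (0.5 − 1.5 − 0.8 − 0.6 + 0.2 − 0.9) / 6 = -0.5167%
Σ(r − r̄)² = (0.5 − (-0.5167))² + (-1.5 − (-0.5167))² + … = 2.7483
σ = √[2.7483 / 6] = 0.6768%
VaR = −(r̄ − z·σ) = −(-0.5167 − 1.960 × 0.6768) = −(-1.8432) = 1.8432%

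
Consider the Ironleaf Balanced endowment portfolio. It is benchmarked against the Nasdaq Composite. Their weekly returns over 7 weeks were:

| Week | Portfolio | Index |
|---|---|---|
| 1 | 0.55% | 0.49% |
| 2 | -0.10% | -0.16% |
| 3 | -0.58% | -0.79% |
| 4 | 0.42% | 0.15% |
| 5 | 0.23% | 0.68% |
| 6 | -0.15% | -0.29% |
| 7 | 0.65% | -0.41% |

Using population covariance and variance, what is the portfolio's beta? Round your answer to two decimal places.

0.49

r̄p = 0.1457%,  r̄m = -0.0471%
Cov = Σ(rp − r̄p)(rm − r̄m) / 7 = 0.1126
Var(rm) = Σ(rm − r̄m)² / 7 = 0.2302
β = Cov / Var = 0.1126 / 0.2302 = 0.4891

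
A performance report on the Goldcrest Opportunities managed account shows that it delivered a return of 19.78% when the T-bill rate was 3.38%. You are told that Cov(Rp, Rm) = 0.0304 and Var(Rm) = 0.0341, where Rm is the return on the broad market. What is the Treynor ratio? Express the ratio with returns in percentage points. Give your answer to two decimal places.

18.40

β = Cov / Var = 0.0304 / 0.0341 = 0.8915
Treynor = (Rp − Rf) / β = (19.78% − 3.38%) / 0.8915 = 16.40 / 0.8915 = 18.3960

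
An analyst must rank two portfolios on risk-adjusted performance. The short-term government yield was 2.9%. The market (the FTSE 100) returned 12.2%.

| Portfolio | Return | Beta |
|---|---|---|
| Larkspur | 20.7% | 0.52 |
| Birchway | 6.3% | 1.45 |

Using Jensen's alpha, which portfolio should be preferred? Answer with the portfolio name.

Larkspur

Larkspur: α = 20.7% − [2.9% + 0.52 × (12.2% − 2.9%)] = 12.964
Birchway: α = 6.3% − [2.9% + 1.45 × (12.2% − 2.9%)] = -10.085
Highest: Larkspur (12.964).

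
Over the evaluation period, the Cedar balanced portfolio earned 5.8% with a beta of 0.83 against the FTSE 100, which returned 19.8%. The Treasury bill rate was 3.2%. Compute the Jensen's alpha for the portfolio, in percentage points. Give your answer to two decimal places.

-11.18

CAPM expected return = Rf + β(Rm − Rf) = 3.2% + 0.83 × (19.8% − 3.2%) = 3.2 + 0.83 × 16.60 = 16.9780%
Jensen's α = Rp − E[R] = 5.8% − 16.9780% = -11.1780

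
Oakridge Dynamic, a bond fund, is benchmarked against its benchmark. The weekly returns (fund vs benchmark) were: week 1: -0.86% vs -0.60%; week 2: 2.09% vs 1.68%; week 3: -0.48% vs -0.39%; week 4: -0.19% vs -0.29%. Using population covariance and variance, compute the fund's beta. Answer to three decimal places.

r̄p = 0.1400%,  r̄m = 0.1000%
Cov = Σ(rp − r̄p)(rm − r̄m) / 4 = 1.0534
Var(rm) = Σ(rm − r̄m)² / 4 = 0.8447
β = Cov / Var = 1.0534 / 0.8447 = 1.2471

1.247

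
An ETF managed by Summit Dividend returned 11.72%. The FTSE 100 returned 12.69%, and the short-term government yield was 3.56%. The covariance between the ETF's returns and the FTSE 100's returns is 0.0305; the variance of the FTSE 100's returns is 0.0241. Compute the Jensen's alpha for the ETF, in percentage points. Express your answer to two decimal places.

β = Cov / Var = 0.0305 / 0.0241 = 1.2656
E[R] = Rf + β(Rm − Rf) = 3.56% + 1.2656 × (12.69% − 3.56%) = 15.1149%
α = Rp − E[R] = 11.72% − 15.1149% = -3.3949

-3.39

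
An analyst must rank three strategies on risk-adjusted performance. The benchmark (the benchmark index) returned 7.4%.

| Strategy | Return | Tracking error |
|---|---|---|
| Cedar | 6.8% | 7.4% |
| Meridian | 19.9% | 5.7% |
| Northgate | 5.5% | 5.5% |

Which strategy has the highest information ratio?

Meridian

Cedar: IR = (6.8% − 7.4%) / 7.4% = -0.081
Meridian: IR = (19.9% − 7.4%) / 5.7% = 2.193
Northgate: IR = (5.5% − 7.4%) / 5.5% = -0.345
Highest: Meridian (2.193).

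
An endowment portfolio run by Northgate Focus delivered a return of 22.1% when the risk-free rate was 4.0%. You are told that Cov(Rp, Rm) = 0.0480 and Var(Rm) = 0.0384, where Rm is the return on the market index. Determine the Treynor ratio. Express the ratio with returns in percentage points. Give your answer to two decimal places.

β = Cov / Var = 0.0480 / 0.0384 = 1.2500
Treynor = (Rp − Rf) / β = (22.1% − 4.0%) / 1.2500 = 18.10 / 1.2500 = 14.4800

14.48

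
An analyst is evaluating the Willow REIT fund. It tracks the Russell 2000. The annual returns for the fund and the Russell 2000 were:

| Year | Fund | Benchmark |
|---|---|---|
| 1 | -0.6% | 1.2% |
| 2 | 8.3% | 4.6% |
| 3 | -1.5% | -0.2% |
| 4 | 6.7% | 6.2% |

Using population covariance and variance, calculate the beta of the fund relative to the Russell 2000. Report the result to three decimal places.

1.570

r̄p = 3.2250%,  r̄m = 2.9500%
Cov = Σ(rp − r̄p)(rm − r̄m) / 4 = 10.3113
Var(rm) = Σ(rm − r̄m)² / 4 = 6.5675
β = Cov / Var = 10.3113 / 6.5675 = 1.5700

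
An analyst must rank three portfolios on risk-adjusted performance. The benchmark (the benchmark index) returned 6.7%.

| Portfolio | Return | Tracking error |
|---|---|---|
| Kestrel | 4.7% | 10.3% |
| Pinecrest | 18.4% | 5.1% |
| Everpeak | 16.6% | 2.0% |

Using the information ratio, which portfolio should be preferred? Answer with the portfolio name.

Everpeak

Kestrel: IR = (4.7% − 6.7%) / 10.3% = -0.194
Pinecrest: IR = (18.4% − 6.7%) / 5.1% = 2.294
Everpeak: IR = (16.6% − 6.7%) / 2.0% = 4.950
Highest: Everpeak (4.950).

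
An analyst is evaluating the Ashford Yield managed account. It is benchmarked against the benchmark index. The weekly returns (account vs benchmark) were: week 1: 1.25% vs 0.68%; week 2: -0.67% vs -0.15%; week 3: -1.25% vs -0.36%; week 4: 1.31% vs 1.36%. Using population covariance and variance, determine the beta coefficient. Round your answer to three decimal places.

r̄p = 0.1600%,  r̄m = 0.3825%
Cov = Σ(rp − r̄p)(rm − r̄m) / 4 = 0.7343
Var(rm) = Σ(rm − r̄m)² / 4 = 0.4697
β = Cov / Var = 0.7343 / 0.4697 = 1.5633

1.563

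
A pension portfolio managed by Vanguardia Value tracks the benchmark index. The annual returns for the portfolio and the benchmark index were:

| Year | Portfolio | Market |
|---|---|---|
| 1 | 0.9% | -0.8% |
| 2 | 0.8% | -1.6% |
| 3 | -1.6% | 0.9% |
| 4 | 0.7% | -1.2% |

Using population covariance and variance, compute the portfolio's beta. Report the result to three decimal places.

-1.031

r̄p = 0.2000%,  r̄m = -0.6750%
Cov = Σ(rp − r̄p)(rm − r̄m) / 4 = -0.9350
Var(rm) = Σ(rm − r̄m)² / 4 = 0.9069
β = Cov / Var = -0.9350 / 0.9069 = -1.0310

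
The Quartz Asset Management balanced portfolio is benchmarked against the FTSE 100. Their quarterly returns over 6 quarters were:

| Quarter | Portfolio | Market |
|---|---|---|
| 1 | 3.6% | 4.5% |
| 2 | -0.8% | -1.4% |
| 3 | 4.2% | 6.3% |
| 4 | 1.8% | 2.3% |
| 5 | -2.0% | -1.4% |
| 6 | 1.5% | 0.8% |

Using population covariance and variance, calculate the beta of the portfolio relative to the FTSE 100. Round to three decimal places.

0.742

r̄p = 1.3833%,  r̄m = 1.8500%
Cov = Σ(rp − r̄p)(rm − r̄m) / 6 = 6.0942
Var(rm) = Σ(rm − r̄m)² / 6 = 8.2092
β = Cov / Var = 6.0942 / 8.2092 = 0.7424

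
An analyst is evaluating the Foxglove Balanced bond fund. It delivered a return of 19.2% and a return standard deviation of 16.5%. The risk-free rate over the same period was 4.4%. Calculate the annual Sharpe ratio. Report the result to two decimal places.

Sharpe = (Rp − Rf) / σp = (19.2% − 4.4%) / 16.5% = 14.80% / 16.5% = 0.8970

0.90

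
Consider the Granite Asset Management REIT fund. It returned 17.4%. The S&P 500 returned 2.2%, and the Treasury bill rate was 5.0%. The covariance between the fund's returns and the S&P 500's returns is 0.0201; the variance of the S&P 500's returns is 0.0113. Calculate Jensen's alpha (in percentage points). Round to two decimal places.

β = Cov / Var = 0.0201 / 0.0113 = 1.7788
E[R] = Rf + β(Rm − Rf) = 5.0% + 1.7788 × (2.2% − 5.0%) = 0.0194%
α = Rp − E[R] = 17.4% − 0.0194% = 17.3806

17.38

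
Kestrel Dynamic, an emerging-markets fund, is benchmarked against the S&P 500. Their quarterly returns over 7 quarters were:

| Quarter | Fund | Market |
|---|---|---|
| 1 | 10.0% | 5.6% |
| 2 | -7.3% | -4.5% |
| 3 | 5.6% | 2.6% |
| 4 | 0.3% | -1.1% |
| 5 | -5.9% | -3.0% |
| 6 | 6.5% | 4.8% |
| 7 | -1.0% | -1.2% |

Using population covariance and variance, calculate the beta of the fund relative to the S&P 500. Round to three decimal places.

r̄p = 1.1714%,  r̄m = 0.4571%
Cov = Σ(rp − r̄p)(rm − r̄m) / 7 = 21.3473
Var(rm) = Σ(rm − r̄m)² / 7 = 13.0853
β = Cov / Var = 21.3473 / 13.0853 = 1.6314

1.631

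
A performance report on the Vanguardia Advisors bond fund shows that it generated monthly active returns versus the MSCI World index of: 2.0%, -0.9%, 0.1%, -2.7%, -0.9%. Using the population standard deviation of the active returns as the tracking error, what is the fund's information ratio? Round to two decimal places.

r̄ = (2 − 0.9 + 0.1 − 2.7 − 0.9) / 5 = -0.4800%
Σ(r − r̄)² = (2 − (-0.4800))² + (-0.9 − (-0.4800))² + (0.1 − (-0.4800))² + … = 11.7680
population σ = √(11.7680 / 5) = √2.3536 = 1.5341%
IR = r̄ / tracking error = -0.4800 / 1.5341 = -0.3129

-0.31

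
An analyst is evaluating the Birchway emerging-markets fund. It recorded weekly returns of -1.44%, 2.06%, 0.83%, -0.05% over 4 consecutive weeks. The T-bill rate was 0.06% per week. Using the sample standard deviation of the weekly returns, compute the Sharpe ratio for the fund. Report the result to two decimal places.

0.20

r̄ = (-1.44 + 2.06 + 0.83 − 0.05) / 4 = 1.400 / 4 = 0.3500%
Σ(r − r̄)² = (-1.44 − 0.3500)² + (2.06 − 0.3500)² + … = 6.5186
σ = √[6.5186 / 3] = 1.4741%
Sharpe = (r̄ − rf) / σ = (0.3500 − 0.06) / 1.4741 = 0.2900 / 1.4741 = 0.1967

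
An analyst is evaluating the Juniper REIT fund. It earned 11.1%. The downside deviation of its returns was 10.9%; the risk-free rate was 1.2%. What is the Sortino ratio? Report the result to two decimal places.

0.91

Sortino = (Rp − Rf) / σd = (11.1% − 1.2%) / 10.9% = 9.90% / 10.9% = 0.9083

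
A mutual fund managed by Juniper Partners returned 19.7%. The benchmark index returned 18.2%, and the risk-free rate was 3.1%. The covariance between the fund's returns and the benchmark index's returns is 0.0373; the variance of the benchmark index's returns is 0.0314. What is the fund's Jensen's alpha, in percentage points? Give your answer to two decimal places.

-1.34

β = Cov / Var = 0.0373 / 0.0314 = 1.1879
E[R] = Rf + β(Rm − Rf) = 3.1% + 1.1879 × (18.2% − 3.1%) = 21.0373%
α = Rp − E[R] = 19.7% − 21.0373% = -1.3373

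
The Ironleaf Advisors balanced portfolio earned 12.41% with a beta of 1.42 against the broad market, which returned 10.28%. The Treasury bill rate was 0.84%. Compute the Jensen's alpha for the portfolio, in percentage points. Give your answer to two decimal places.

-1.83

CAPM expected return = Rf + β(Rm − Rf) = 0.84% + 1.42 × (10.28% − 0.84%) = 0.84 + 1.42 × 9.44 = 14.2448%
Jensen's α = Rp − E[R] = 12.41% − 14.2448% = -1.8348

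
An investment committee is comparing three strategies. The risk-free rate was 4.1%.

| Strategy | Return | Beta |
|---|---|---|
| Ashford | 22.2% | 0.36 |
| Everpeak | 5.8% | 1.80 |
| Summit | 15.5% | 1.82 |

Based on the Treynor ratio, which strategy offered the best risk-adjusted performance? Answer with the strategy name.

Ashford: Treynor = (22.2% − 4.1%) / 0.36 = 50.278
Everpeak: Treynor = (5.8% − 4.1%) / 1.80 = 0.944
Summit: Treynor = (15.5% − 4.1%) / 1.82 = 6.264
Highest: Ashford (50.278).

Ashford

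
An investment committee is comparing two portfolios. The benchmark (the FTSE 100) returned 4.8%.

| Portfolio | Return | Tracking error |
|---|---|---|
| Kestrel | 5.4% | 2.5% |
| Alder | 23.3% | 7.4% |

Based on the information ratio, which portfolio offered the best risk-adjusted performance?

Kestrel: IR = (5.4% − 4.8%) / 2.5% = 0.240
Alder: IR = (23.3% − 4.8%) / 7.4% = 2.500
Highest: Alder (2.500).

Alder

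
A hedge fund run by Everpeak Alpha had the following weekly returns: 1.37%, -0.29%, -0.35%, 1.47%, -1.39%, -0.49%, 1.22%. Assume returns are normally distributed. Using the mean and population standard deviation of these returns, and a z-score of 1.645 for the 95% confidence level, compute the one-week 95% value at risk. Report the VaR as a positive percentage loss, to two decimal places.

1.49

r̄ = (1.37 − 0.29 − 0.35 + 1.47 − 1.39 − 0.49 + 1.22) / 7 = 0.2200%
Population std dev = √[7.5662 / 7] = 1.0397%
VaR = −(r̄ − z·σ) = −(0.2200 − 1.645 × 1.0397) = −(-1.4903) = 1.4903%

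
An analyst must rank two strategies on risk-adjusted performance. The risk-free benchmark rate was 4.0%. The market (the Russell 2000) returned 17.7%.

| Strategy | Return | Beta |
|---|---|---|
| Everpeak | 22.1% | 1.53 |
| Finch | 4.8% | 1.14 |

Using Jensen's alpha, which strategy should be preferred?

Everpeak

Everpeak: α = 22.1% − [4.0% + 1.53 × (17.7% − 4.0%)] = -2.861
Finch: α = 4.8% − [4.0% + 1.14 × (17.7% − 4.0%)] = -14.818
Highest: Everpeak (-2.861).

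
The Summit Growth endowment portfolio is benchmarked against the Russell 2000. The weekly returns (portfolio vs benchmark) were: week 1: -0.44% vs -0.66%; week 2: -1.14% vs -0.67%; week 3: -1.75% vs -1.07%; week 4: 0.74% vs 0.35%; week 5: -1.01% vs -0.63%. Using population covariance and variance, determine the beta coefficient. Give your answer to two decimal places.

r̄p = -0.7200%,  r̄m = -0.5360%
Cov = Σ(rp − r̄p)(rm − r̄m) / 5 = 0.3785
Var(rm) = Σ(rm − r̄m)² / 5 = 0.2225
β = Cov / Var = 0.3785 / 0.2225 = 1.7011

1.70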